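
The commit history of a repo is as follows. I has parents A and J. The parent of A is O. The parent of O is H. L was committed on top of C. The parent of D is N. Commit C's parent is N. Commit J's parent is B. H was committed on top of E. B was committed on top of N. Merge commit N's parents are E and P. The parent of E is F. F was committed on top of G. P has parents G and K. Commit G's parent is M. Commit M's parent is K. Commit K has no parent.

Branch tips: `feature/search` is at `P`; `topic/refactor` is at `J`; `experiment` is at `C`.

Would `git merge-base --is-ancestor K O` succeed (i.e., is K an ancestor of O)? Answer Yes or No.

Ancestors of O (commits reachable by following parents): {E, F, G, H, K, M, O}.
K is in that set, so it is an ancestor of O.

Yes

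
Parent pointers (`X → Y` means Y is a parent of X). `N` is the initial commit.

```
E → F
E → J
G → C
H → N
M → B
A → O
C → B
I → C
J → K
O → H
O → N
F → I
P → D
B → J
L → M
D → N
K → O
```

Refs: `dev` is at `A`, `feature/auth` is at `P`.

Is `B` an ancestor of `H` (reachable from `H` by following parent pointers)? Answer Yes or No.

Ancestors of H: {H, N}.
B is not in that set, so it is not an ancestor of H.

No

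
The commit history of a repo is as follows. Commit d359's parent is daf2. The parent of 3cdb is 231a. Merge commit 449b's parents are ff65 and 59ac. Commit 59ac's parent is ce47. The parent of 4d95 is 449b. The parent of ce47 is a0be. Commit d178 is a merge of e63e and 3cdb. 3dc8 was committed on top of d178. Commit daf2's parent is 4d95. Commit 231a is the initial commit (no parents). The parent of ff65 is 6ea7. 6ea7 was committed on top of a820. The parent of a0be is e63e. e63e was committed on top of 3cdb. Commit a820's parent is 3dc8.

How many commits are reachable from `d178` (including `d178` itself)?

4

Walking parent pointers from d178: reachable set = {231a, 3cdb, d178, e63e}.
That is 4 commits.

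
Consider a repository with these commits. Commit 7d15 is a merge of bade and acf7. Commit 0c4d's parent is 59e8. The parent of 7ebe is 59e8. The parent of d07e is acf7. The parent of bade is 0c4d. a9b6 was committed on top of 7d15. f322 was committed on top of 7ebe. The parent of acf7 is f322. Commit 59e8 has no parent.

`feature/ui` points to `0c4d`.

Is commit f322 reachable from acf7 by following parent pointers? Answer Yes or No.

Yes

Ancestors of acf7 (commits reachable by following parents): {59e8, 7ebe, acf7, f322}.
f322 is in that set, so it is an ancestor of acf7.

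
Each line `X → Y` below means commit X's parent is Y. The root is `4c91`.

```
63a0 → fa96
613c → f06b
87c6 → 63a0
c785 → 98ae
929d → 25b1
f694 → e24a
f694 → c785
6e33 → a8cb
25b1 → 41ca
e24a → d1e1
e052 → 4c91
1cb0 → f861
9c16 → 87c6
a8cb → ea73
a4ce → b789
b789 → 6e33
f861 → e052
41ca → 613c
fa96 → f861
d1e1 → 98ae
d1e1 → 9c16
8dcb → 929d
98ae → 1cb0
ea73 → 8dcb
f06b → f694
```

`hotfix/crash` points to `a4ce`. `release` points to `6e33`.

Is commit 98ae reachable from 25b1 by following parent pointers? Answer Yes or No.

Ancestors of 25b1 (commits reachable by following parents): {1cb0, 25b1, 41ca, 4c91, 613c, 63a0, 87c6, 98ae, 9c16, c785, d1e1, e052, e24a, f06b, f694, f861, fa96}.
98ae is in that set, so it is an ancestor of 25b1.

Yes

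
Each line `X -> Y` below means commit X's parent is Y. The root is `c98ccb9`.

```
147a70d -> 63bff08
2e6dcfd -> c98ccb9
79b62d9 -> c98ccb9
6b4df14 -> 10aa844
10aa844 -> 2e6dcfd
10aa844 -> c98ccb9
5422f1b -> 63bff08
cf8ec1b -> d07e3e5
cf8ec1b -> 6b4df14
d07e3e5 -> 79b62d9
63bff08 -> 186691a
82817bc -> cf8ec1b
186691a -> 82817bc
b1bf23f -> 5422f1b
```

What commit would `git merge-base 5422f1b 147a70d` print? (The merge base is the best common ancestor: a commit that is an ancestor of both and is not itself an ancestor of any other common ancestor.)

63bff08

Ancestors of 5422f1b: {10aa844, 186691a, 2e6dcfd, 5422f1b, 63bff08, 6b4df14, 79b62d9, 82817bc, c98ccb9, cf8ec1b, d07e3e5}.
Ancestors of 147a70d: {10aa844, 147a70d, 186691a, 2e6dcfd, 63bff08, 6b4df14, 79b62d9, 82817bc, c98ccb9, cf8ec1b, d07e3e5}.
Common ancestors: {10aa844, 186691a, 2e6dcfd, 63bff08, 6b4df14, 79b62d9, 82817bc, c98ccb9, cf8ec1b, d07e3e5}.
Among these, 63bff08 is not an ancestor of any other common ancestor — it is the merge base.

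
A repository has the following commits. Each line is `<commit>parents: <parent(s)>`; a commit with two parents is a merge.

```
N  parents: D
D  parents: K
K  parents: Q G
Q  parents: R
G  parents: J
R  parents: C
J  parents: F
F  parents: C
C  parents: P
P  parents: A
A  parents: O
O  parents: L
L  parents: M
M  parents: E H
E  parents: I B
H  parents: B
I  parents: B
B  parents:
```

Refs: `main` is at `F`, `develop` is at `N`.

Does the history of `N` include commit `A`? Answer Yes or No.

Ancestors of N (commits reachable by following parents): {A, B, C, D, E, F, G, H, I, J, K, L, M, N, O, P, Q, R}.
A is in that set, so it is an ancestor of N.

Yes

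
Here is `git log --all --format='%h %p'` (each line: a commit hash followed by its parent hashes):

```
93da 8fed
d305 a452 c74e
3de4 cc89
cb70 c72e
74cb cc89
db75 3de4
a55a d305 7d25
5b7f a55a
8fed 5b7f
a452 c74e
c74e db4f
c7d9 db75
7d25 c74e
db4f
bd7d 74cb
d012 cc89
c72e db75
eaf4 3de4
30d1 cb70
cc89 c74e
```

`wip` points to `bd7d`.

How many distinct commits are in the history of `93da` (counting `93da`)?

Walking parent pointers from 93da: reachable set = {5b7f, 7d25, 8fed, 93da, a452, a55a, c74e, d305, db4f}.
That is 9 commits.

9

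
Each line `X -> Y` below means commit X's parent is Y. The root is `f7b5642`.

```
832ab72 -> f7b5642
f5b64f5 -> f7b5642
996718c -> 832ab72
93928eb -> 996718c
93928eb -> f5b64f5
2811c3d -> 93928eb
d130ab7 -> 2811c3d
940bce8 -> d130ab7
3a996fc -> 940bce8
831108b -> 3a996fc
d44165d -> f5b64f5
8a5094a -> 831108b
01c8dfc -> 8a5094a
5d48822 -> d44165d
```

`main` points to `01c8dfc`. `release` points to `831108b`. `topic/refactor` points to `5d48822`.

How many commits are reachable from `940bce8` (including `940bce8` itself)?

Walking parent pointers from 940bce8: reachable set = {2811c3d, 832ab72, 93928eb, 940bce8, 996718c, d130ab7, f5b64f5, f7b5642}.
That is 8 commits.

8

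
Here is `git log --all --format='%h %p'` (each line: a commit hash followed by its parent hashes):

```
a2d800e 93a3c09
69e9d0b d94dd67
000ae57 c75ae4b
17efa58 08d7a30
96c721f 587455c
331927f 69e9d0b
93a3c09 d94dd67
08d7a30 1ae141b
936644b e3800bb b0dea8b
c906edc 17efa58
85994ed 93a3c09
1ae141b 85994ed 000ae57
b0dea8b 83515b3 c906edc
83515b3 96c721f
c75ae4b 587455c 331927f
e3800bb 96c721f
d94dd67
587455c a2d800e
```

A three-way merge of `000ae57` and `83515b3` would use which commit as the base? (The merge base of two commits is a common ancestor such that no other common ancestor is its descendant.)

Ancestors of 000ae57: {000ae57, 331927f, 587455c, 69e9d0b, 93a3c09, a2d800e, c75ae4b, d94dd67}.
Ancestors of 83515b3: {587455c, 83515b3, 93a3c09, 96c721f, a2d800e, d94dd67}.
Common ancestors: {587455c, 93a3c09, a2d800e, d94dd67}.
Among these, 587455c is not an ancestor of any other common ancestor — it is the merge base.

587455c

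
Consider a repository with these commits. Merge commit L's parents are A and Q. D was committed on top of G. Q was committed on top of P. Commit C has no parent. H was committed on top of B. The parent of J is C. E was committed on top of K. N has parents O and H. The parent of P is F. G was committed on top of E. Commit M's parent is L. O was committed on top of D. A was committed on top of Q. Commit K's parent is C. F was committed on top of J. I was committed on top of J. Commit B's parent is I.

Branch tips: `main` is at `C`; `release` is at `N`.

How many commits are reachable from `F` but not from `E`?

2

Reachable from F: {C, F, J}.
Reachable from E: {C, E, K}.
In F's history but not E's: {F, J} — 2 commits.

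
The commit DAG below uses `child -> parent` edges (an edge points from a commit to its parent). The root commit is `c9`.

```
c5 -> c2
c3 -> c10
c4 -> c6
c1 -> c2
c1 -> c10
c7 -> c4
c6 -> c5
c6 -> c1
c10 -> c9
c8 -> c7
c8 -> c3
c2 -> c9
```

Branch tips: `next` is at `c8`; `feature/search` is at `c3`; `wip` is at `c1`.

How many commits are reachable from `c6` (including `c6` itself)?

6

Walking parent pointers from c6: reachable set = {c1, c10, c2, c5, c6, c9}.
That is 6 commits.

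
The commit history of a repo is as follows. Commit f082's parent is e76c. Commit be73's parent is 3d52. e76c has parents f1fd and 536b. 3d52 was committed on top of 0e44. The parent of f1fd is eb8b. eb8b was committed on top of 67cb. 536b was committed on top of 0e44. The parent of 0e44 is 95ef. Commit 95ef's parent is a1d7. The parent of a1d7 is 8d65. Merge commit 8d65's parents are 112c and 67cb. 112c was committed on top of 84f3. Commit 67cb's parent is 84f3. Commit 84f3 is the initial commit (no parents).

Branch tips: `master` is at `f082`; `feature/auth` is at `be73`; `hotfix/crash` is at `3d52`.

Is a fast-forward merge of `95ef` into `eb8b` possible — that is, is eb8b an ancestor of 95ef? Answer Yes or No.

A fast-forward from eb8b to 95ef is possible iff eb8b is an ancestor of 95ef.
Ancestors of 95ef: {112c, 67cb, 84f3, 8d65, 95ef, a1d7}.
eb8b is not among them, so fast-forward is not possible.

No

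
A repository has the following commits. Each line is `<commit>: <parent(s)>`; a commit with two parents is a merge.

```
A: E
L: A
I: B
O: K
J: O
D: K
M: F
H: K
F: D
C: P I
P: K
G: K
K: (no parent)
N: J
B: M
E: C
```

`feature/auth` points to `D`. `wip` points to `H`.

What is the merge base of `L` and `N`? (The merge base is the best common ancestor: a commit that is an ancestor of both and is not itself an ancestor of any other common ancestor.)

K

Ancestors of L: {A, B, C, D, E, F, I, K, L, M, P}.
Ancestors of N: {J, K, N, O}.
Common ancestors: {K}.
The only common ancestor is K, so it is the merge base.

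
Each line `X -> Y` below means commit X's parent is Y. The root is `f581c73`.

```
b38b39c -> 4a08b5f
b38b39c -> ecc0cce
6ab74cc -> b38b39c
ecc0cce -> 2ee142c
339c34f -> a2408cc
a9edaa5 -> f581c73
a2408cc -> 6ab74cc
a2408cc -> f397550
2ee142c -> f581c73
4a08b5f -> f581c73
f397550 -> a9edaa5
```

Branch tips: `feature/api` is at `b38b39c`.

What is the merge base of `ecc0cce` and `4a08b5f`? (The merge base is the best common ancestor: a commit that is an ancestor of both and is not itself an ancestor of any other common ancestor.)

f581c73

Ancestors of ecc0cce: {2ee142c, ecc0cce, f581c73}.
Ancestors of 4a08b5f: {4a08b5f, f581c73}.
Common ancestors: {f581c73}.
The only common ancestor is f581c73, so it is the merge base.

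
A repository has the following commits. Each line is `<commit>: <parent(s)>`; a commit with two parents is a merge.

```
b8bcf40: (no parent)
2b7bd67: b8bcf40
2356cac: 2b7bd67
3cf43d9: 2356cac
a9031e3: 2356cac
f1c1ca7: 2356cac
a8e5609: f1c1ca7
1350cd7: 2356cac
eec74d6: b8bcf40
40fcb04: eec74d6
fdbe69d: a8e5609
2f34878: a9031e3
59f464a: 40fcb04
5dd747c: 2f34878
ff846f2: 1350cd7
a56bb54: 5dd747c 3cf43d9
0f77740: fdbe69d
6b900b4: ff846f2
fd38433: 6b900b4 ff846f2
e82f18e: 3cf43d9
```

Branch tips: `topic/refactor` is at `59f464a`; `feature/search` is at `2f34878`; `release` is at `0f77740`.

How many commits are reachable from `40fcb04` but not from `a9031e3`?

Reachable from 40fcb04: {40fcb04, b8bcf40, eec74d6}.
Reachable from a9031e3: {2356cac, 2b7bd67, a9031e3, b8bcf40}.
In 40fcb04's history but not a9031e3's: {40fcb04, eec74d6} — 2 commits.

2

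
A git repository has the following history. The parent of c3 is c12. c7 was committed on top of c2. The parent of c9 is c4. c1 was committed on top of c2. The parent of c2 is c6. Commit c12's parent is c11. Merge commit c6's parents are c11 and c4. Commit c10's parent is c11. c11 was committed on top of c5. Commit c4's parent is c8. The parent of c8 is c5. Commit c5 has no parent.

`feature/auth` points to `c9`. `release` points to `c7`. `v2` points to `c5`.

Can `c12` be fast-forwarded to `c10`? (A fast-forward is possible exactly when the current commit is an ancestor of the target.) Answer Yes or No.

No

A fast-forward from c12 to c10 is possible iff c12 is an ancestor of c10.
Ancestors of c10: {c10, c11, c5}.
c12 is not among them, so fast-forward is not possible.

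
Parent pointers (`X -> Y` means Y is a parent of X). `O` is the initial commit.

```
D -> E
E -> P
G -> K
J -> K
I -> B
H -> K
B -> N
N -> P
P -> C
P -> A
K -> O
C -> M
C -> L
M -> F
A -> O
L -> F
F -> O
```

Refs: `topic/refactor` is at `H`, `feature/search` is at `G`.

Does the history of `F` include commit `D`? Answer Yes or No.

No

Ancestors of F: {F, O}.
D is not in that set, so it is not an ancestor of F.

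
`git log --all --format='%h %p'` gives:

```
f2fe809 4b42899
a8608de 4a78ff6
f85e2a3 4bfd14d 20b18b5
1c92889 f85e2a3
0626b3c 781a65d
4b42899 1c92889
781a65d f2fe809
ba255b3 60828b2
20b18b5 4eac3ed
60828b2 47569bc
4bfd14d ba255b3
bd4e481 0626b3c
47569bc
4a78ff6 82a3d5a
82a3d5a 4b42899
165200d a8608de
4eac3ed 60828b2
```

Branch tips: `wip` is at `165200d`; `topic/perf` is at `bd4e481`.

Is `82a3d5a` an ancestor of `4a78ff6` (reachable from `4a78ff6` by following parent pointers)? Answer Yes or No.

Yes

Ancestors of 4a78ff6 (commits reachable by following parents): {1c92889, 20b18b5, 47569bc, 4a78ff6, 4b42899, 4bfd14d, 4eac3ed, 60828b2, 82a3d5a, ba255b3, f85e2a3}.
82a3d5a is in that set, so it is an ancestor of 4a78ff6.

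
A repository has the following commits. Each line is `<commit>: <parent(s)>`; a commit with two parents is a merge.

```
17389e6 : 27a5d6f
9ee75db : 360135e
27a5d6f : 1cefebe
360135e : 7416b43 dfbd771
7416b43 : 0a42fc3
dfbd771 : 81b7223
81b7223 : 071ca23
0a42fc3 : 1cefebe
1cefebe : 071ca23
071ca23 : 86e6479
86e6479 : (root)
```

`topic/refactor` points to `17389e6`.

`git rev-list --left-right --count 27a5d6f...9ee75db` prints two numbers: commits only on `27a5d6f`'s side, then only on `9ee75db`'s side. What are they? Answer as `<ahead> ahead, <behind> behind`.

Reachable from 27a5d6f: {071ca23, 1cefebe, 27a5d6f, 86e6479}.
Reachable from 9ee75db: {071ca23, 0a42fc3, 1cefebe, 360135e, 7416b43, 81b7223, 86e6479, 9ee75db, dfbd771}.
Only in 27a5d6f's history (ahead): {27a5d6f} — 1.
Only in 9ee75db's history (behind): {0a42fc3, 360135e, 7416b43, 81b7223, 9ee75db, dfbd771} — 6.

1 ahead, 6 behind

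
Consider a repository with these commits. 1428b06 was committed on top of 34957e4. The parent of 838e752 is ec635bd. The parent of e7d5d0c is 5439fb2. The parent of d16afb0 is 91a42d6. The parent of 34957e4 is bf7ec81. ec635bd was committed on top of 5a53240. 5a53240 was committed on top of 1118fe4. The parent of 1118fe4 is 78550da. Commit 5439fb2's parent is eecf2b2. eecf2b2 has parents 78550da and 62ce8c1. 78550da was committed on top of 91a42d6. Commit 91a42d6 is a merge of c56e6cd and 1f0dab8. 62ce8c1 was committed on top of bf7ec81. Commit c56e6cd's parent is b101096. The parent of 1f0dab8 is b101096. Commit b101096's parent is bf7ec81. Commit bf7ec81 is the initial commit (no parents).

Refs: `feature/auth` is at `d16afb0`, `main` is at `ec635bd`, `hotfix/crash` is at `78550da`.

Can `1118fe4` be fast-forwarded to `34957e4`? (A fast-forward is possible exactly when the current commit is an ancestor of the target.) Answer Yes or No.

No

A fast-forward from 1118fe4 to 34957e4 is possible iff 1118fe4 is an ancestor of 34957e4.
Ancestors of 34957e4: {34957e4, bf7ec81}.
1118fe4 is not among them, so fast-forward is not possible.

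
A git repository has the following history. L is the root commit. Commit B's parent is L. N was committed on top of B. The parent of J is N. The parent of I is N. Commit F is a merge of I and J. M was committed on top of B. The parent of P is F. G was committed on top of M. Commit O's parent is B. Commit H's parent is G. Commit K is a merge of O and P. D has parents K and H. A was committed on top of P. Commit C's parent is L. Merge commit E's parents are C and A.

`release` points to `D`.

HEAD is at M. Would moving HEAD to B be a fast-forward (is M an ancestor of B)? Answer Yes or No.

A fast-forward from M to B is possible iff M is an ancestor of B.
Ancestors of B: {B, L}.
M is not among them, so fast-forward is not possible.

No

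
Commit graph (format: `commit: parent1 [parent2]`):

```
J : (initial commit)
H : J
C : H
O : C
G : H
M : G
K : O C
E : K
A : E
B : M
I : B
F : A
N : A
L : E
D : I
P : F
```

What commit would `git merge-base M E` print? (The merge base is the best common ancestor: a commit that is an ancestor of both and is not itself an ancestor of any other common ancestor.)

H

Ancestors of M: {G, H, J, M}.
Ancestors of E: {C, E, H, J, K, O}.
Common ancestors: {H, J}.
Among these, H is not an ancestor of any other common ancestor — it is the merge base.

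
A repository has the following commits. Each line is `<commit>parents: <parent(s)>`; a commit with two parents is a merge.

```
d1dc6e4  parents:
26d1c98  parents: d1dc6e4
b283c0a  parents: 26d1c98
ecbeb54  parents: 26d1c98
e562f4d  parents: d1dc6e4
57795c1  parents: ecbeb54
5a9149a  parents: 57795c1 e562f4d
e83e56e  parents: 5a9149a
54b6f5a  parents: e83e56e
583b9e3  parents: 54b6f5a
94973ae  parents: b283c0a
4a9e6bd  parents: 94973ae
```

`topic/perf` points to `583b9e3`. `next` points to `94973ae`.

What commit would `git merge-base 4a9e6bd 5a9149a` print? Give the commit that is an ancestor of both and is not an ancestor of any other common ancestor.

26d1c98

Ancestors of 4a9e6bd: {26d1c98, 4a9e6bd, 94973ae, b283c0a, d1dc6e4}.
Ancestors of 5a9149a: {26d1c98, 57795c1, 5a9149a, d1dc6e4, e562f4d, ecbeb54}.
Common ancestors: {26d1c98, d1dc6e4}.
Among these, 26d1c98 is not an ancestor of any other common ancestor — it is the merge base.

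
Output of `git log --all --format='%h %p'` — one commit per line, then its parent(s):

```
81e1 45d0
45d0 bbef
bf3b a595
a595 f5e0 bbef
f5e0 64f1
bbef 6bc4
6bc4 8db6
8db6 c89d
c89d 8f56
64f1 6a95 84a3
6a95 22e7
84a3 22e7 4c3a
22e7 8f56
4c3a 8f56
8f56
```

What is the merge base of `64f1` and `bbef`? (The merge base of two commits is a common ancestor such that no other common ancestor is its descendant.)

Ancestors of 64f1: {22e7, 4c3a, 64f1, 6a95, 84a3, 8f56}.
Ancestors of bbef: {6bc4, 8db6, 8f56, bbef, c89d}.
Common ancestors: {8f56}.
The only common ancestor is 8f56, so it is the merge base.

8f56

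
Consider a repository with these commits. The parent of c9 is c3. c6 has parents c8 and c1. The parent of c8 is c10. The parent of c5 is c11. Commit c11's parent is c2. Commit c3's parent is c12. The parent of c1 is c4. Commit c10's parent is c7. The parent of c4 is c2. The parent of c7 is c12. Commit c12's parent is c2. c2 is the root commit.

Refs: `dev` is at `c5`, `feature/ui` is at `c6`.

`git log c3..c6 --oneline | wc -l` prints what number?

Reachable from c6: {c1, c10, c12, c2, c4, c6, c7, c8}.
Reachable from c3: {c12, c2, c3}.
In c6's history but not c3's: {c1, c10, c4, c6, c7, c8} — 6 commits.

6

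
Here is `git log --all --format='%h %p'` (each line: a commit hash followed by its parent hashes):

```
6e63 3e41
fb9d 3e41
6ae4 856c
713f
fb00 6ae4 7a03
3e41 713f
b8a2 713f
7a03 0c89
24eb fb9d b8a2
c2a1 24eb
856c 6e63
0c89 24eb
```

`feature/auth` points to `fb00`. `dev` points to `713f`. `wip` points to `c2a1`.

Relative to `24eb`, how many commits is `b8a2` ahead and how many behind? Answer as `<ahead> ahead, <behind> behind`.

0 ahead, 3 behind

Reachable from b8a2: {713f, b8a2}.
Reachable from 24eb: {24eb, 3e41, 713f, b8a2, fb9d}.
Only in b8a2's history (ahead): {} — 0.
Only in 24eb's history (behind): {24eb, 3e41, fb9d} — 3.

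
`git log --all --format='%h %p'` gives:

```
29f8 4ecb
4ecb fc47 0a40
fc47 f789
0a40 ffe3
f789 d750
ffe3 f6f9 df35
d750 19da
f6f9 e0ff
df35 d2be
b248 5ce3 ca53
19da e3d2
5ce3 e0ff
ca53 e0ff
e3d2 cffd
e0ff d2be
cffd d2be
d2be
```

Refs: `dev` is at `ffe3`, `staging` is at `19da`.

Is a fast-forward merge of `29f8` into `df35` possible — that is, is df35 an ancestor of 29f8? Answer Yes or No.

A fast-forward from df35 to 29f8 is possible iff df35 is an ancestor of 29f8.
Ancestors of 29f8: {0a40, 19da, 29f8, 4ecb, cffd, d2be, d750, df35, e0ff, e3d2, f6f9, f789, fc47, ffe3}.
df35 is among them, so fast-forward is possible.

Yes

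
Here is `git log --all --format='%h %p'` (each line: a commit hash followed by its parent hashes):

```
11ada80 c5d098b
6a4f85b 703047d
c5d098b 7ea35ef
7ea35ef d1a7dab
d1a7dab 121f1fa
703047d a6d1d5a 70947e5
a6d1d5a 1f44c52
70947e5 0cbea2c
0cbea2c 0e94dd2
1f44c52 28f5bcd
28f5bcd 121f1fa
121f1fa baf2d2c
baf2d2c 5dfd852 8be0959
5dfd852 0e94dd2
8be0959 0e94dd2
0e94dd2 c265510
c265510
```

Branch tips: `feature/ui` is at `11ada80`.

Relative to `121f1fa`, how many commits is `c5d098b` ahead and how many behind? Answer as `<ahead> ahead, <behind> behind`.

3 ahead, 0 behind

Reachable from c5d098b: {0e94dd2, 121f1fa, 5dfd852, 7ea35ef, 8be0959, baf2d2c, c265510, c5d098b, d1a7dab}.
Reachable from 121f1fa: {0e94dd2, 121f1fa, 5dfd852, 8be0959, baf2d2c, c265510}.
Only in c5d098b's history (ahead): {7ea35ef, c5d098b, d1a7dab} — 3.
Only in 121f1fa's history (behind): {} — 0.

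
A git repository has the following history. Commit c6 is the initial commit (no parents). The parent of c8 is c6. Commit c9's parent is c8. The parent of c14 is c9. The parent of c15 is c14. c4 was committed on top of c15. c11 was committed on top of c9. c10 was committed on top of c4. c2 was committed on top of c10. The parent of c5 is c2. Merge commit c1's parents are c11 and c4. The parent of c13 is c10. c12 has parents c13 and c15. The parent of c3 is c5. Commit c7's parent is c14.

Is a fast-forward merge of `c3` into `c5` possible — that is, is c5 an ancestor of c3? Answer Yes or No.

A fast-forward from c5 to c3 is possible iff c5 is an ancestor of c3.
Ancestors of c3: {c10, c14, c15, c2, c3, c4, c5, c6, c8, c9}.
c5 is among them, so fast-forward is possible.

Yes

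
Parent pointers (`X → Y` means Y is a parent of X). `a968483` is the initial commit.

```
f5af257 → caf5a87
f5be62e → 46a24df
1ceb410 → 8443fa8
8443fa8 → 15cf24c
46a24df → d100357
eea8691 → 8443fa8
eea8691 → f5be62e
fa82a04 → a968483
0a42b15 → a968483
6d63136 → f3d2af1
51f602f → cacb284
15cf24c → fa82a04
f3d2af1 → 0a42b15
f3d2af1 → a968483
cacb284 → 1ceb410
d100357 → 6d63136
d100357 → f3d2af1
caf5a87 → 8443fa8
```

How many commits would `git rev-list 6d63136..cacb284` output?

Reachable from cacb284: {15cf24c, 1ceb410, 8443fa8, a968483, cacb284, fa82a04}.
Reachable from 6d63136: {0a42b15, 6d63136, a968483, f3d2af1}.
In cacb284's history but not 6d63136's: {15cf24c, 1ceb410, 8443fa8, cacb284, fa82a04} — 5 commits.

5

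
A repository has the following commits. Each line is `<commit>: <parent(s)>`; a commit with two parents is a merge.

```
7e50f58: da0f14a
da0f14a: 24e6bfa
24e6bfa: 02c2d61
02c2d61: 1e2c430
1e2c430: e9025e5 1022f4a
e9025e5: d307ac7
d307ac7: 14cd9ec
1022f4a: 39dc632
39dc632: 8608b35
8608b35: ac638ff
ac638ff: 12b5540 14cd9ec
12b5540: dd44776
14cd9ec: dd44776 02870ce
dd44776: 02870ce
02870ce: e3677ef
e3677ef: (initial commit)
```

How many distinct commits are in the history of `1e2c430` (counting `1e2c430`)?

Walking parent pointers from 1e2c430: reachable set = {02870ce, 1022f4a, 12b5540, 14cd9ec, 1e2c430, 39dc632, 8608b35, ac638ff, d307ac7, dd44776, e3677ef, e9025e5}.
That is 12 commits.

12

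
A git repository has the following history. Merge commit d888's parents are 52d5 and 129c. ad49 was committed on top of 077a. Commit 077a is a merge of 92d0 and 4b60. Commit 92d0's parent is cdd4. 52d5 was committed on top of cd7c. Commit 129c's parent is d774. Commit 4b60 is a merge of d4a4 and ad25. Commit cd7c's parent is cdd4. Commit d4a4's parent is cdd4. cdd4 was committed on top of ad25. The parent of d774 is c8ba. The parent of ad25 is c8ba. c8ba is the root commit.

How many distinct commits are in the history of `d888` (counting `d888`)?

8

Walking parent pointers from d888: reachable set = {129c, 52d5, ad25, c8ba, cd7c, cdd4, d774, d888}.
That is 8 commits.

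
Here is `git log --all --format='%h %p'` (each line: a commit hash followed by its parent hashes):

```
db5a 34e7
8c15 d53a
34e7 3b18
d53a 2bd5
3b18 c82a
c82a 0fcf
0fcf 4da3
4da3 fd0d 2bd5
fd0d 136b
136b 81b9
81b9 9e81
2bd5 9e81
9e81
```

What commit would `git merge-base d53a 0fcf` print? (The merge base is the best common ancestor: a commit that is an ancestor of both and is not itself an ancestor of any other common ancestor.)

2bd5

Ancestors of d53a: {2bd5, 9e81, d53a}.
Ancestors of 0fcf: {0fcf, 136b, 2bd5, 4da3, 81b9, 9e81, fd0d}.
Common ancestors: {2bd5, 9e81}.
Among these, 2bd5 is not an ancestor of any other common ancestor — it is the merge base.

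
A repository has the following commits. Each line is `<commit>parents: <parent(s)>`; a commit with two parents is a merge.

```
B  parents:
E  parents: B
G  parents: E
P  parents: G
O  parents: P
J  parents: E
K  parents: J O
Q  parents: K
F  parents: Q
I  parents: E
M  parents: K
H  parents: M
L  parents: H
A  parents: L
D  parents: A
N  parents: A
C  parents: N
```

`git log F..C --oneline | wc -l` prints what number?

6

Reachable from C: {A, B, C, E, G, H, J, K, L, M, N, O, P}.
Reachable from F: {B, E, F, G, J, K, O, P, Q}.
In C's history but not F's: {A, C, H, L, M, N} — 6 commits.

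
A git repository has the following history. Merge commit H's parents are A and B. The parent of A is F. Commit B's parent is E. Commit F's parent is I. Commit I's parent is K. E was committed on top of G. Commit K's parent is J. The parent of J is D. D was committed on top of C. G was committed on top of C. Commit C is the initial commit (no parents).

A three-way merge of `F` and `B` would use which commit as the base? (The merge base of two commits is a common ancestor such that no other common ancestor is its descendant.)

Ancestors of F: {C, D, F, I, J, K}.
Ancestors of B: {B, C, E, G}.
Common ancestors: {C}.
The only common ancestor is C, so it is the merge base.

C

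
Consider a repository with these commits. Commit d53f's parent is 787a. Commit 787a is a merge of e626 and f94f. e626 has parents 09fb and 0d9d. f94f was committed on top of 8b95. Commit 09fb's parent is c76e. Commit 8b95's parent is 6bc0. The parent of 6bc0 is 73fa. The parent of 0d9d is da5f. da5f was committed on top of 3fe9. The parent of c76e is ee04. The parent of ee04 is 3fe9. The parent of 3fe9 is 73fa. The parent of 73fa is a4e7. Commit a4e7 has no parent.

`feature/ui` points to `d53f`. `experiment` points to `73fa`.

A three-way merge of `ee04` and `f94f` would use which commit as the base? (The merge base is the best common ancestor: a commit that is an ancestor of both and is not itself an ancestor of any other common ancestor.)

73fa

Ancestors of ee04: {3fe9, 73fa, a4e7, ee04}.
Ancestors of f94f: {6bc0, 73fa, 8b95, a4e7, f94f}.
Common ancestors: {73fa, a4e7}.
Among these, 73fa is not an ancestor of any other common ancestor — it is the merge base.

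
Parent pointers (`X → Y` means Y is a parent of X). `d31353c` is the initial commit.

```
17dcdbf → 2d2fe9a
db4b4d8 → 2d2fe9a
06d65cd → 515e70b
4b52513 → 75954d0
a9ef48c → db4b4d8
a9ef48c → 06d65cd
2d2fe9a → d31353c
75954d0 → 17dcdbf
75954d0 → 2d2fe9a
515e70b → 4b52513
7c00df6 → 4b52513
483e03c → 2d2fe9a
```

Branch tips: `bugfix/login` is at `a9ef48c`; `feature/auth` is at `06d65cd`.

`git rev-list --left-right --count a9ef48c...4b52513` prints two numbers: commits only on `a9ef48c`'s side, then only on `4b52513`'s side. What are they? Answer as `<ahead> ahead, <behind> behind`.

Reachable from a9ef48c: {06d65cd, 17dcdbf, 2d2fe9a, 4b52513, 515e70b, 75954d0, a9ef48c, d31353c, db4b4d8}.
Reachable from 4b52513: {17dcdbf, 2d2fe9a, 4b52513, 75954d0, d31353c}.
Only in a9ef48c's history (ahead): {06d65cd, 515e70b, a9ef48c, db4b4d8} — 4.
Only in 4b52513's history (behind): {} — 0.

4 ahead, 0 behind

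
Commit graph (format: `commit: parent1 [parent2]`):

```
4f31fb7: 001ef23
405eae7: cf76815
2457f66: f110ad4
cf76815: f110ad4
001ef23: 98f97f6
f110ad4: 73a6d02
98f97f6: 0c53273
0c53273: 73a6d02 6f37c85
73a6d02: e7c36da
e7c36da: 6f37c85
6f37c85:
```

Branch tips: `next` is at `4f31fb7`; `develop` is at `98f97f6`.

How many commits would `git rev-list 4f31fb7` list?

7

Walking parent pointers from 4f31fb7: reachable set = {001ef23, 0c53273, 4f31fb7, 6f37c85, 73a6d02, 98f97f6, e7c36da}.
That is 7 commits.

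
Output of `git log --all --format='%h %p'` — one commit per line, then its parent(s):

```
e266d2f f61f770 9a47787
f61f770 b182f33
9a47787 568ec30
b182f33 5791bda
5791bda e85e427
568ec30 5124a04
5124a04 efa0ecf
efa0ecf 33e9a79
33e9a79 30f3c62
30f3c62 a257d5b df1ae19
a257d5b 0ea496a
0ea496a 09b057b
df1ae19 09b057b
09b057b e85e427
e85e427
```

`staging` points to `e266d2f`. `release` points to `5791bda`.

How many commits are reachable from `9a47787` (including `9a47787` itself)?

11

Walking parent pointers from 9a47787: reachable set = {09b057b, 0ea496a, 30f3c62, 33e9a79, 5124a04, 568ec30, 9a47787, a257d5b, df1ae19, e85e427, efa0ecf}.
That is 11 commits.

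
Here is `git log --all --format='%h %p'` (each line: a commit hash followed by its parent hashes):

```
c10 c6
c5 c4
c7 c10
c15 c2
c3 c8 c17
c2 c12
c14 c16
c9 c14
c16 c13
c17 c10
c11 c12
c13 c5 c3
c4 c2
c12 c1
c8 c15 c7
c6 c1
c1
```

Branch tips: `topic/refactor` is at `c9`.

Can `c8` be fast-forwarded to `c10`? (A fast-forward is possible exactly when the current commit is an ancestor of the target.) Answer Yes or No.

No

A fast-forward from c8 to c10 is possible iff c8 is an ancestor of c10.
Ancestors of c10: {c1, c10, c6}.
c8 is not among them, so fast-forward is not possible.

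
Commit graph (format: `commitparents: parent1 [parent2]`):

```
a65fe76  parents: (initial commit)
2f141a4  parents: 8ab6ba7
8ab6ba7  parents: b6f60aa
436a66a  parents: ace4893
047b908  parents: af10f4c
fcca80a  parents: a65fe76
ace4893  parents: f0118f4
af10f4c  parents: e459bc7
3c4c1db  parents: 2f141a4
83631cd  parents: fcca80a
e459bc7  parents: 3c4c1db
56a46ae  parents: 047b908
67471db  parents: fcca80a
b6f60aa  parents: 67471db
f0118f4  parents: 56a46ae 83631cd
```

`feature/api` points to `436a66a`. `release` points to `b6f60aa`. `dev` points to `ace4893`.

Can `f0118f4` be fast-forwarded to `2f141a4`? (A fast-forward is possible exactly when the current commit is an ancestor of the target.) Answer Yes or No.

No

A fast-forward from f0118f4 to 2f141a4 is possible iff f0118f4 is an ancestor of 2f141a4.
Ancestors of 2f141a4: {2f141a4, 67471db, 8ab6ba7, a65fe76, b6f60aa, fcca80a}.
f0118f4 is not among them, so fast-forward is not possible.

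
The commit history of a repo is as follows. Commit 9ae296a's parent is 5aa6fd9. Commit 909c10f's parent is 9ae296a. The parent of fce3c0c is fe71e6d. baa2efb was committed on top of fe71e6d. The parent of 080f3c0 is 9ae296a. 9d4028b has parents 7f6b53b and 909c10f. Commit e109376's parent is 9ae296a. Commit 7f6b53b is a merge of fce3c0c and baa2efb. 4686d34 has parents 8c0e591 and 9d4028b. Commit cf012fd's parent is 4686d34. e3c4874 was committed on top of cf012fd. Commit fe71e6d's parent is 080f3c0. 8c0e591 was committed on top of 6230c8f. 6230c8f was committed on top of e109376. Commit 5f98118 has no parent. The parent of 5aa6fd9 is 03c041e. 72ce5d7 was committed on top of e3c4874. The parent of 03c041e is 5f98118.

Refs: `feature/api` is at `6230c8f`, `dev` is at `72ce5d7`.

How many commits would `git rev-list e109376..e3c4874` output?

12

Reachable from e3c4874: {03c041e, 080f3c0, 4686d34, 5aa6fd9, 5f98118, 6230c8f, 7f6b53b, 8c0e591, 909c10f, 9ae296a, 9d4028b, baa2efb, cf012fd, e109376, e3c4874, fce3c0c, fe71e6d}.
Reachable from e109376: {03c041e, 5aa6fd9, 5f98118, 9ae296a, e109376}.
In e3c4874's history but not e109376's: {080f3c0, 4686d34, 6230c8f, 7f6b53b, 8c0e591, 909c10f, 9d4028b, baa2efb, cf012fd, e3c4874, fce3c0c, fe71e6d} — 12 commits.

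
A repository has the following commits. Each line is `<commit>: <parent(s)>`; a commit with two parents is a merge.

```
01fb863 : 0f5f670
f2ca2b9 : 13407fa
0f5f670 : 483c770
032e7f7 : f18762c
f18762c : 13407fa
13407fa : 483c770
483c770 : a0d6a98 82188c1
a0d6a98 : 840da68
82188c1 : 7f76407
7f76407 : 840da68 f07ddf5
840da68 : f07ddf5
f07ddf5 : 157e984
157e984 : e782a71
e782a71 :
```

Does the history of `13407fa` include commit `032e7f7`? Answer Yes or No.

Ancestors of 13407fa: {13407fa, 157e984, 483c770, 7f76407, 82188c1, 840da68, a0d6a98, e782a71, f07ddf5}.
032e7f7 is not in that set, so it is not an ancestor of 13407fa.

No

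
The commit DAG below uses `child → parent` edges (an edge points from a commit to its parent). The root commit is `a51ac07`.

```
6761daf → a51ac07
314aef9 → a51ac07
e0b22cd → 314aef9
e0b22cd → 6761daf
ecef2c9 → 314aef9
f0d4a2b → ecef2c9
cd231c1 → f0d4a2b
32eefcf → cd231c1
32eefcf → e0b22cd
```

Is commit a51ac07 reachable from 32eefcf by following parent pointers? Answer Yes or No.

Yes

Ancestors of 32eefcf (commits reachable by following parents): {314aef9, 32eefcf, 6761daf, a51ac07, cd231c1, e0b22cd, ecef2c9, f0d4a2b}.
a51ac07 is in that set, so it is an ancestor of 32eefcf.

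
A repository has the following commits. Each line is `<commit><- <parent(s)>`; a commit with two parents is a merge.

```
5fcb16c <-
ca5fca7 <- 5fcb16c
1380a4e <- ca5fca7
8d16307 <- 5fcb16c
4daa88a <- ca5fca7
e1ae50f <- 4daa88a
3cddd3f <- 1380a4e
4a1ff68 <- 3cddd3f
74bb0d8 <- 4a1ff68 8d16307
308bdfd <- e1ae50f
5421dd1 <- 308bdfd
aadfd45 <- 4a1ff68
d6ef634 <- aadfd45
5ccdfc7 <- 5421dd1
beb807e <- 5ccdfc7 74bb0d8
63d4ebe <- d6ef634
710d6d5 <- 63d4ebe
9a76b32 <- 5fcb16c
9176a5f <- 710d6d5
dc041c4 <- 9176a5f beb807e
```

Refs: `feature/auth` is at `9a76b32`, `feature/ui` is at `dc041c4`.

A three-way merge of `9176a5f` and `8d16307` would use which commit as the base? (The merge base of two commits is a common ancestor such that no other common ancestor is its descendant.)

Ancestors of 9176a5f: {1380a4e, 3cddd3f, 4a1ff68, 5fcb16c, 63d4ebe, 710d6d5, 9176a5f, aadfd45, ca5fca7, d6ef634}.
Ancestors of 8d16307: {5fcb16c, 8d16307}.
Common ancestors: {5fcb16c}.
The only common ancestor is 5fcb16c, so it is the merge base.

5fcb16c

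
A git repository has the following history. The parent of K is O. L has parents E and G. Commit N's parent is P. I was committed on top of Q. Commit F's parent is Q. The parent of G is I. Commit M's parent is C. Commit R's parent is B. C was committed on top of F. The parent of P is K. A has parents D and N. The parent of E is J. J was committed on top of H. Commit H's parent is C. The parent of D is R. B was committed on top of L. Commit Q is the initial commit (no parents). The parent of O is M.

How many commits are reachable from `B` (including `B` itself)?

Walking parent pointers from B: reachable set = {B, C, E, F, G, H, I, J, L, Q}.
That is 10 commits.

10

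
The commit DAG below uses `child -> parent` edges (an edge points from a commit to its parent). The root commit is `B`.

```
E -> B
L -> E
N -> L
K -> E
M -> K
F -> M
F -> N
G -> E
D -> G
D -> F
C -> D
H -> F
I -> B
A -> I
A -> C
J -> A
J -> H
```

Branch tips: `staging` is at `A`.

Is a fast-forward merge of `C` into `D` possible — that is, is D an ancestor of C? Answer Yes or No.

Yes

A fast-forward from D to C is possible iff D is an ancestor of C.
Ancestors of C: {B, C, D, E, F, G, K, L, M, N}.
D is among them, so fast-forward is possible.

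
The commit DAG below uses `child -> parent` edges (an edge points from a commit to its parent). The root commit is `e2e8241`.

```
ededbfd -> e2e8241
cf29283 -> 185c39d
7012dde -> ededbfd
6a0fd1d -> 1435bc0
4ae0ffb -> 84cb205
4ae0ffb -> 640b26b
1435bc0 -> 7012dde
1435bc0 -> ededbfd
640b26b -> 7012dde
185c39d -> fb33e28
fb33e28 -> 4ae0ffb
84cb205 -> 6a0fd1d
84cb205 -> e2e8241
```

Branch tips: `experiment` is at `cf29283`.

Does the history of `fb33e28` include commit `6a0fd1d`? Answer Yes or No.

Ancestors of fb33e28 (commits reachable by following parents): {1435bc0, 4ae0ffb, 640b26b, 6a0fd1d, 7012dde, 84cb205, e2e8241, ededbfd, fb33e28}.
6a0fd1d is in that set, so it is an ancestor of fb33e28.

Yes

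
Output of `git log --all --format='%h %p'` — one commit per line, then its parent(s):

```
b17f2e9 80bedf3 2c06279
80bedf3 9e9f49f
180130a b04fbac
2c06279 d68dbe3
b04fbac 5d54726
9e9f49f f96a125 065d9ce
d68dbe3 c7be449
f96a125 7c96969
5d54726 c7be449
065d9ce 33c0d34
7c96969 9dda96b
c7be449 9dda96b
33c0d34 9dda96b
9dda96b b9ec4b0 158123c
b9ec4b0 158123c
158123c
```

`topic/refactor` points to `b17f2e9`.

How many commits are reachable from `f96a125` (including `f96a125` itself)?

Walking parent pointers from f96a125: reachable set = {158123c, 7c96969, 9dda96b, b9ec4b0, f96a125}.
That is 5 commits.

5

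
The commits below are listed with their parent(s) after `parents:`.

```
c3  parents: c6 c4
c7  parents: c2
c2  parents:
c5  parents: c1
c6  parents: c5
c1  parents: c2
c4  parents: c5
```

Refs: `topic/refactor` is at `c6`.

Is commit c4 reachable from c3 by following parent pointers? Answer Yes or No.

Ancestors of c3 (commits reachable by following parents): {c1, c2, c3, c4, c5, c6}.
c4 is in that set, so it is an ancestor of c3.

Yes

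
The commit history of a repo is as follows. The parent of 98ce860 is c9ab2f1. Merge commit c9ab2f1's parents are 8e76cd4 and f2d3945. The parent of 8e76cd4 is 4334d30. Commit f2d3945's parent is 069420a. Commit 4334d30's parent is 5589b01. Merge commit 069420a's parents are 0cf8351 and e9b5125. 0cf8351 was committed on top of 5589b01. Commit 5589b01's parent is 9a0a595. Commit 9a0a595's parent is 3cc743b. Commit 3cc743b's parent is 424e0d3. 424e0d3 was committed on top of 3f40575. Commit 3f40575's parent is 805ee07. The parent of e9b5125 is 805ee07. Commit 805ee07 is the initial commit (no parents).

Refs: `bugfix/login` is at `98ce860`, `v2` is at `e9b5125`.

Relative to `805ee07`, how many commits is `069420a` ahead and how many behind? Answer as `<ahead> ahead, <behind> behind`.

8 ahead, 0 behind

Reachable from 069420a: {069420a, 0cf8351, 3cc743b, 3f40575, 424e0d3, 5589b01, 805ee07, 9a0a595, e9b5125}.
Reachable from 805ee07: {805ee07}.
Only in 069420a's history (ahead): {069420a, 0cf8351, 3cc743b, 3f40575, 424e0d3, 5589b01, 9a0a595, e9b5125} — 8.
Only in 805ee07's history (behind): {} — 0.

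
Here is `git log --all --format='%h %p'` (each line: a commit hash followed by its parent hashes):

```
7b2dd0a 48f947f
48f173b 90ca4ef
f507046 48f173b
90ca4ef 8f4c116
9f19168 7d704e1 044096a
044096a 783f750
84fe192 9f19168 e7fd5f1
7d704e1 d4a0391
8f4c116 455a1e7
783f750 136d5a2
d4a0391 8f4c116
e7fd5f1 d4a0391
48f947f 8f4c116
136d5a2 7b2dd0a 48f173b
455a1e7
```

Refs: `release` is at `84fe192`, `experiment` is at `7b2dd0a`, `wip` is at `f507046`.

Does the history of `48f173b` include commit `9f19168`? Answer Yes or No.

No

Ancestors of 48f173b: {455a1e7, 48f173b, 8f4c116, 90ca4ef}.
9f19168 is not in that set, so it is not an ancestor of 48f173b.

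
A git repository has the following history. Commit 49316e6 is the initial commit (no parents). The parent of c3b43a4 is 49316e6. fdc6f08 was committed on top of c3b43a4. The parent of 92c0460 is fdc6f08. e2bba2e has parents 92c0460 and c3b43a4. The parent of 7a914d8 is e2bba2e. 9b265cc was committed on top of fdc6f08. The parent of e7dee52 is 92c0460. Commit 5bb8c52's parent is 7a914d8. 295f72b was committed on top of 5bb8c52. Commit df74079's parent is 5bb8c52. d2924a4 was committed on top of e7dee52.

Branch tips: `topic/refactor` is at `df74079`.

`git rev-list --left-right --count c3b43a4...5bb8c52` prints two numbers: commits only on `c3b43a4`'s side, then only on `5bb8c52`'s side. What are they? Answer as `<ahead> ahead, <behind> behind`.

0 ahead, 5 behind

Reachable from c3b43a4: {49316e6, c3b43a4}.
Reachable from 5bb8c52: {49316e6, 5bb8c52, 7a914d8, 92c0460, c3b43a4, e2bba2e, fdc6f08}.
Only in c3b43a4's history (ahead): {} — 0.
Only in 5bb8c52's history (behind): {5bb8c52, 7a914d8, 92c0460, e2bba2e, fdc6f08} — 5.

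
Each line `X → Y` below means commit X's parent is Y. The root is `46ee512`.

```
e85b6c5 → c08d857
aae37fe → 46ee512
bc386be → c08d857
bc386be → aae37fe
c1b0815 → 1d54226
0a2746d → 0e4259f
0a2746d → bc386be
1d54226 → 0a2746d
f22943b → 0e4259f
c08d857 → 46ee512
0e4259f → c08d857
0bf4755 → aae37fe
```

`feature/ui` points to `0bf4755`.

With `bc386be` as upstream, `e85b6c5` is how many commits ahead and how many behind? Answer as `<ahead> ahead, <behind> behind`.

Reachable from e85b6c5: {46ee512, c08d857, e85b6c5}.
Reachable from bc386be: {46ee512, aae37fe, bc386be, c08d857}.
Only in e85b6c5's history (ahead): {e85b6c5} — 1.
Only in bc386be's history (behind): {aae37fe, bc386be} — 2.

1 ahead, 2 behind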